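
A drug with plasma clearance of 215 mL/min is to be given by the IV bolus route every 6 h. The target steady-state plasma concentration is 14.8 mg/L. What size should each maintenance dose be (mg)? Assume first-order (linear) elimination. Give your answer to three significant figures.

1150 mg

CL = 215 mL/min × 60/1000 = 12.90 L/h
D = CL × Css × τ = 12.90 × 14.8 × 6 = 1146 mg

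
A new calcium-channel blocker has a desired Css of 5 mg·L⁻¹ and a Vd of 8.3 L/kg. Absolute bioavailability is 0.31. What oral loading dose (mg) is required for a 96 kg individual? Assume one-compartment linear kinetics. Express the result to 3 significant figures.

Vd(total) = 96 kg × 8.3 L/kg = 796.8 L
LD = Vd × C / F = 796.8 × 5.000 / 0.31 = 12850 mg

12900 mg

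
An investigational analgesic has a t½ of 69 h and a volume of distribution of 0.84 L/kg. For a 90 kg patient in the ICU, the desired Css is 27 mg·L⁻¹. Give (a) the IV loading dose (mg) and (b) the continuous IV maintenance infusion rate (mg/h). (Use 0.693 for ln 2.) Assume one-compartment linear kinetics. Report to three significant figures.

(a) 2040 mg; (b) 20.5 mg/h

Vd(total) = 90 kg × 0.84 L/kg = 75.60 L
LD = Vd × C = 75.60 × 27 = 2041 mg
CL = 0.693 × Vd / t½ = 0.693 × 75.60 / 69 = 0.7593 L/h
Infusion rate = CL × Css = 0.7593 × 27 = 20.50 mg/h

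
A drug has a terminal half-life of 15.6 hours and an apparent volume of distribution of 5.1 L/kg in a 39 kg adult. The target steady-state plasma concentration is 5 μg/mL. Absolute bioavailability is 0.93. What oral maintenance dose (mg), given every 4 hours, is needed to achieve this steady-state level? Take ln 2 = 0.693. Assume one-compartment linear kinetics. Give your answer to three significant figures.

Total Vd = 5.1 × 39 = 198.9 L
k = 0.693/15.6 = 0.04442 h⁻¹, so CL = k·Vd = 0.04442 × 198.9 = 8.835 L/h
D = CL × Css × τ / F = 8.835 × 5 × 4 / 0.93 = 190.0 mg

190 mg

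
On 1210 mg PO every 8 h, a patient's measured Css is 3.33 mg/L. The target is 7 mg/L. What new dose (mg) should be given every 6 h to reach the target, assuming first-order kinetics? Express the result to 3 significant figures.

For first-order elimination, Css ∝ F·D/(CL·τ); F and CL are unchanged, so Css ∝ D/τ.
D₂ = D₁ × (Css,target / Css,current) × (τ₂/τ₁) = 1210 × (7/3.33) × (6/8) = 1908 mg

1910 mg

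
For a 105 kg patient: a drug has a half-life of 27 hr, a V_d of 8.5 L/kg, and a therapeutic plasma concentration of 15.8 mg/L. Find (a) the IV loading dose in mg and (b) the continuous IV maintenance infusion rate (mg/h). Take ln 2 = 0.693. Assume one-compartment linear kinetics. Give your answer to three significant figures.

Total Vd = 8.5 × 105 = 892.5 L
LD = Vd × C = 892.5 × 15.8 = 14100 mg
CL = 0.693 × Vd / t½ = 0.693 × 892.5 / 27 = 22.91 L/h
Infusion rate = CL × Css = 22.91 × 15.8 = 362.0 mg/h

(a) 14100 mg; (b) 362 mg/h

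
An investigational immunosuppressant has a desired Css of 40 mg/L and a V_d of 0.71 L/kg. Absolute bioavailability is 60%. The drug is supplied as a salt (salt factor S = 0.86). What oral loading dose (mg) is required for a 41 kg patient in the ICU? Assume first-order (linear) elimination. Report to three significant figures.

Total Vd = 0.71 × 41 = 29.11 L
The loading dose fills Vd to the target concentration.
LD = Vd × C / F / S = 29.11 × 40.00 / 0.6 / 0.86 = 2257 mg

2260 mg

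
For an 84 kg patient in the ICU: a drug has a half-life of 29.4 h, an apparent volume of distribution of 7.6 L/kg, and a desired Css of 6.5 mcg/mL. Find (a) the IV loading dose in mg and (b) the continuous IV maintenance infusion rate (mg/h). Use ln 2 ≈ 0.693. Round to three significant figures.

(a) 4150 mg; (b) 97.8 mg/h

Total Vd = 7.6 × 84 = 638.4 L
LD = Vd × C = 638.4 × 6.5 = 4150 mg
CL = 0.693 × Vd / t½ = 0.693 × 638.4 / 29.4 = 15.05 L/h
Infusion rate = CL × Css = 15.05 × 6.5 = 97.83 mg/h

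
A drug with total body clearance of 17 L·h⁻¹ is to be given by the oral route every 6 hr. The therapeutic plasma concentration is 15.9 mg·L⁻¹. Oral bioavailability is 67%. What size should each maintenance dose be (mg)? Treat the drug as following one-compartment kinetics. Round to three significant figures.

D = CL × Css × τ / F = 17.00 × 15.9 × 6 / 0.67 = 2421 mg

2420 mg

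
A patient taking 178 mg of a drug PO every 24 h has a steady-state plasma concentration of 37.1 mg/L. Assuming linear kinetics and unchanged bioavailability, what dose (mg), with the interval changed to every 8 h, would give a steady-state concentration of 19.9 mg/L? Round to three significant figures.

31.8 mg

With linear kinetics, Css is proportional to dose rate (D/τ) at fixed clearance.
D₂ = D₁ × (Css,target / Css,current) × (τ₂/τ₁) = 178 × (19.9/37.1) × (8/24) = 31.83 mg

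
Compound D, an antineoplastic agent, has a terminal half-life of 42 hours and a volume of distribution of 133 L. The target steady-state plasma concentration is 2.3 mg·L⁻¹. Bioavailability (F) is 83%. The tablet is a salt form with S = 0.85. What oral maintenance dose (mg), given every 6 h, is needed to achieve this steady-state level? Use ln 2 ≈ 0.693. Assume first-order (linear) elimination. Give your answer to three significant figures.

CL = 0.693 × Vd / t½ = 0.693 × 133.0 / 42 = 2.195 L/h
D = CL × Css × τ / F / S = 2.195 × 2.3 × 6 / 0.83 / 0.85 = 42.94 mg

42.9 mg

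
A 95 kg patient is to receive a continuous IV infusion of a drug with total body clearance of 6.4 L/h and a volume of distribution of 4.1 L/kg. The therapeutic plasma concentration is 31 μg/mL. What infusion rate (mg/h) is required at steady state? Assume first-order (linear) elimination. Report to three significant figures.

198 mg/h

At steady state, infusion rate equals elimination rate: rate in = CL × Css.
Infusion rate = CL · Css = 6.400 L/h × 31 mg/L = 198.4 mg/h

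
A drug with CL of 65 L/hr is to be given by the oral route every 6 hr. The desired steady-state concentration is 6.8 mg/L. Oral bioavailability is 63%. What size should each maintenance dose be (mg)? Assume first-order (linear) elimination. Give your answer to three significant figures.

4210 mg

D = CL × Css × τ / F = 65.00 × 6.8 × 6 / 0.63 = 4210 mg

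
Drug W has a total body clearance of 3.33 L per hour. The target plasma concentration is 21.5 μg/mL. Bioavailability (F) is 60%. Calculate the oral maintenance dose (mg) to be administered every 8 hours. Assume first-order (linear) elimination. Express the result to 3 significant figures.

D = CL × Css × τ / F = 3.330 × 21.5 × 8 / 0.6 = 954.6 mg

955 mg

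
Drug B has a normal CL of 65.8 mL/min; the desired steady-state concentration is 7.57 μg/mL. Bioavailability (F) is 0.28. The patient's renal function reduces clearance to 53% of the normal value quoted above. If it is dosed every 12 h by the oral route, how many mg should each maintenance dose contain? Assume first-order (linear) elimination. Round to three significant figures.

679 mg

CL = 65.8 mL/min = 65.8 × 0.06 = 3.948 L/h
Patient clearance = 0.53 × 3.948 = 2.092 L/h
D = CL × Css × τ / F = 2.092 × 7.57 × 12 / 0.28 = 678.7 mg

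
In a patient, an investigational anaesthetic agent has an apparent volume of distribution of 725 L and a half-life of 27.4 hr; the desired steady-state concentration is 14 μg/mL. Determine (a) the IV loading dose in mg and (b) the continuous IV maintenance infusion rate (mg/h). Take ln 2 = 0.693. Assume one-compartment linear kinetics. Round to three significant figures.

(a) 10200 mg; (b) 257 mg/h

LD = Vd × C = 725.0 × 14 = 10150 mg
CL = 0.693 × Vd / t½ = 0.693 × 725.0 / 27.4 = 18.34 L/h
Infusion rate = CL × Css = 18.34 × 14 = 256.8 mg/h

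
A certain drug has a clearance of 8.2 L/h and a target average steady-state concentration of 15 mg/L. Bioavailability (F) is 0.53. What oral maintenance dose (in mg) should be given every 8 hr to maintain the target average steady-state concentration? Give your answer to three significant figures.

1860 mg

At steady state, dose per interval replaces the amount cleared in that interval: F·D/τ = CL·Css.
D = CL × Css × τ / F = 8.200 × 15 × 8 / 0.53 = 1857 mg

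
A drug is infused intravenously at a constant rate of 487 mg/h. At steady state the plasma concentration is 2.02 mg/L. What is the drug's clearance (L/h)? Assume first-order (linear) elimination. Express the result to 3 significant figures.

At steady state, infusion rate = CL × Css, so CL = rate / Css.
CL = 487 / 2.02 = 241.1 L/h

241 L/h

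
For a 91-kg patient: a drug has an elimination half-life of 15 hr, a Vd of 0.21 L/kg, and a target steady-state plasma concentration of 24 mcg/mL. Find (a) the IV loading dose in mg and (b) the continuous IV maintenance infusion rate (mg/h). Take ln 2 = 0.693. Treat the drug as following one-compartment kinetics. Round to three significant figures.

(a) 459 mg; (b) 21.2 mg/h

Total Vd = 0.21 × 91 = 19.11 L
LD = Vd × C = 19.11 × 24 = 458.6 mg
CL = 0.693 × Vd / t½ = 0.693 × 19.11 / 15 = 0.8829 L/h
Infusion rate = CL × Css = 0.8829 × 24 = 21.19 mg/h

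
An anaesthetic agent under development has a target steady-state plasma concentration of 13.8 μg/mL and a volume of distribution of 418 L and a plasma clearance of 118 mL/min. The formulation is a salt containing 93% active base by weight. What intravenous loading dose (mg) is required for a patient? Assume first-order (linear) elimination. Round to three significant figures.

The loading dose fills Vd to the target concentration.
LD = Vd × C / S = 418.0 × 13.80 / 0.93 = 6203 mg

6200 mg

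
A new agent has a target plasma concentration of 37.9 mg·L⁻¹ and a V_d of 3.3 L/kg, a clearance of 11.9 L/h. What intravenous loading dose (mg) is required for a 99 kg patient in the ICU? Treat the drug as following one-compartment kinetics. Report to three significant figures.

Total Vd = 3.3 × 99 = 326.7 L
LD = Vd × C = 326.7 × 37.90 = 12380 mg

12400 mg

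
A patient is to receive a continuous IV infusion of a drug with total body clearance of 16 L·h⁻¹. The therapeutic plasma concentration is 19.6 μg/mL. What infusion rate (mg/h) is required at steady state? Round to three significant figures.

314 mg/h

Rate = CL × Css = 16.00 × 19.6 = 313.6 mg/h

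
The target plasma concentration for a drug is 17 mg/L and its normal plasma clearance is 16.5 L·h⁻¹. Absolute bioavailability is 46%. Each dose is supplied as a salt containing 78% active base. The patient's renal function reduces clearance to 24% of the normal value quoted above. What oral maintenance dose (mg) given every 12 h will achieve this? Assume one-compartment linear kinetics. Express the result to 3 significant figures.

Patient clearance = 0.24 × 16.50 = 3.960 L/h
D = CL × Css × τ / F / S = 3.960 × 17 × 12 / 0.46 / 0.78 = 2252 mg

2250 mg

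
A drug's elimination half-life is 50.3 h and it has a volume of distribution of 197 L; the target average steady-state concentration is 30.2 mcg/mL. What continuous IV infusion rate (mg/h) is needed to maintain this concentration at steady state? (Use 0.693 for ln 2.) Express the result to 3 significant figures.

CL = ln 2 · Vd / t½ = 0.693 × 197.0 / 50.3 = 2.714 L/h
Infusion rate = CL × Css = 2.714 × 30.2 = 81.96 mg/h

82.0 mg/h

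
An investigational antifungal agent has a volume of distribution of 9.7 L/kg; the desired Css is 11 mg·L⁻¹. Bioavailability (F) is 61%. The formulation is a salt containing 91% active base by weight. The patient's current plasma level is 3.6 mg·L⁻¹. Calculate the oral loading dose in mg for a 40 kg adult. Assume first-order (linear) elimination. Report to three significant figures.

Vd(total) = 40 kg × 9.7 L/kg = 388.0 L
The loading dose fills Vd to the target concentration.
Concentration deficit ΔC = 11 − 3.6 = 7.400 mg/L
LD = Vd × ΔC / F / S = 388.0 × 7.400 / 0.61 / 0.91 = 5172 mg

5170 mg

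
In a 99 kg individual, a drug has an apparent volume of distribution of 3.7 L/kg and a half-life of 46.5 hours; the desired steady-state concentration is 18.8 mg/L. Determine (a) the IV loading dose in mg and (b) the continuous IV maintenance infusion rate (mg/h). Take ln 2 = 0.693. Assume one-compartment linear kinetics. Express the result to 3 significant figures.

(a) 6890 mg; (b) 103 mg/h

Total Vd = 3.7 × 99 = 366.3 L
LD = Vd × C = 366.3 × 18.8 = 6886 mg
CL = 0.693 × Vd / t½ = 0.693 × 366.3 / 46.5 = 5.459 L/h
Infusion rate = CL × Css = 5.459 × 18.8 = 102.6 mg/h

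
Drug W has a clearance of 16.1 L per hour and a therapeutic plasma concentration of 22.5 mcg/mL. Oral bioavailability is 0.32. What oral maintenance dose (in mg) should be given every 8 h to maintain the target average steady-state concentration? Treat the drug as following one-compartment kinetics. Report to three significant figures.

9060 mg

D = CL × Css × τ / F = 16.10 × 22.5 × 8 / 0.32 = 9056 mg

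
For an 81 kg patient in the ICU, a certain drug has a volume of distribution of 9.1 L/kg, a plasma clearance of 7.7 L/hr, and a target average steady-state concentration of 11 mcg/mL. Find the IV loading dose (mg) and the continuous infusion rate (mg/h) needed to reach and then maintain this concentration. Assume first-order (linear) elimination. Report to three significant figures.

(a) 8110 mg; (b) 84.7 mg/h

Total Vd = 9.1 × 81 = 737.1 L
Loading: fill Vd to C_target → 737.1 L × 11 mg/L = 8108 mg
Maintenance infusion rate = CL × Css = 7.700 × 11 = 84.70 mg/h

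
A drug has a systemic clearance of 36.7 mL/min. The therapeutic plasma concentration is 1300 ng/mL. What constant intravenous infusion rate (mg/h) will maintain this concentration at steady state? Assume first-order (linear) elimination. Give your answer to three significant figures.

2.86 mg/h

CL = 36.7 mL/min × 60/1000 = 2.202 L/h
C = 1300 ng/mL = 1.300 mg/L
Infusion rate = CL · Css = 2.202 L/h × 1.3 mg/L = 2.863 mg/h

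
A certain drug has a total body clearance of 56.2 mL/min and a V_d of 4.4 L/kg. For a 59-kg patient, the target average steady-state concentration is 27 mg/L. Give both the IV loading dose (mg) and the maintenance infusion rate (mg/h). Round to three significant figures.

Total Vd = 4.4 × 59 = 259.6 L
LD = Vd · C_target = 259.6 × 27 = 7009 mg
CL = 56.2 mL/min × 60/1000 = 3.372 L/h
Maintenance infusion rate = CL × Css = 3.372 × 27 = 91.04 mg/h

(a) 7010 mg; (b) 91.0 mg/h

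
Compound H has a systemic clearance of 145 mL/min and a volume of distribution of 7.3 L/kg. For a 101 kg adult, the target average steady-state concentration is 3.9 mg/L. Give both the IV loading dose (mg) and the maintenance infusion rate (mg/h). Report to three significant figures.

Vd(total) = 101 kg × 7.3 L/kg = 737.3 L
LD = Vd · C_target = 737.3 × 3.9 = 2875 mg
CL = 145 mL/min = 145 × 0.06 = 8.700 L/h
Maintenance infusion rate = CL × Css = 8.700 × 3.9 = 33.93 mg/h

(a) 2880 mg; (b) 33.9 mg/h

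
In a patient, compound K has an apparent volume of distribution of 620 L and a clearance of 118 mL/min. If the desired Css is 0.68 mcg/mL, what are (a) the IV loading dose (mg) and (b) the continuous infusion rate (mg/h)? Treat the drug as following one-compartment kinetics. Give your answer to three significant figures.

(a) 422 mg; (b) 4.81 mg/h

Loading: fill Vd to C_target → 620.0 L × 0.68 mg/L = 421.6 mg
Convert clearance: 118 mL/min × 60 min/h ÷ 1000 mL/L = 7.080 L/h
Maintenance: replace elimination → rate = CL × Css = 7.080 × 0.68 = 4.814 mg/h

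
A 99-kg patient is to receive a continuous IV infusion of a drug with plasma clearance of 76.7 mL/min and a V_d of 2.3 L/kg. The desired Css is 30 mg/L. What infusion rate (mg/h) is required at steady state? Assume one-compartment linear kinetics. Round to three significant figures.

Convert clearance: 76.7 mL/min × 60 min/h ÷ 1000 mL/L = 4.602 L/h
Maintenance depends on clearance, not Vd — rate in must match rate out.
Rate = CL × Css = 4.602 × 30 = 138.1 mg/h

138 mg/h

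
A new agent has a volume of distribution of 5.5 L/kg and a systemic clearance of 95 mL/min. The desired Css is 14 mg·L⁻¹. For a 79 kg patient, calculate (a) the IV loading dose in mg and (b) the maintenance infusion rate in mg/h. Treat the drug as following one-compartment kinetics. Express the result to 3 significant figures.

(a) 6080 mg; (b) 79.8 mg/h

Total Vd = 5.5 × 79 = 434.5 L
LD = Vd · C_target = 434.5 × 14 = 6083 mg
CL = 95 mL/min × 60/1000 = 5.700 L/h
Maintenance infusion rate = CL × Css = 5.700 × 14 = 79.80 mg/h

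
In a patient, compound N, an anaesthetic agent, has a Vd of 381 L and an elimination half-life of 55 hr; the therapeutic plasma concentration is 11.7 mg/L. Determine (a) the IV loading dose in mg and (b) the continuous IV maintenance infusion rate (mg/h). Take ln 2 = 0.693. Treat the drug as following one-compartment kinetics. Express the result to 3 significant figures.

LD = Vd × C = 381.0 × 11.7 = 4458 mg
CL = 0.693 × Vd / t½ = 0.693 × 381.0 / 55 = 4.801 L/h
Infusion rate = CL × Css = 4.801 × 11.7 = 56.17 mg/h

(a) 4460 mg; (b) 56.2 mg/h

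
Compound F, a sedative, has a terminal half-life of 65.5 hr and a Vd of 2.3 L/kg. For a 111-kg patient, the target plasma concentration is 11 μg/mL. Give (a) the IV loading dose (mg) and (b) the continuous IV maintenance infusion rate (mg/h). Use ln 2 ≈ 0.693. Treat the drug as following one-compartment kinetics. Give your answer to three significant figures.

(a) 2810 mg; (b) 29.7 mg/h

Total Vd = 2.3 × 111 = 255.3 L
LD = Vd × C = 255.3 × 11 = 2808 mg
CL = 0.693 × Vd / t½ = 0.693 × 255.3 / 65.5 = 2.701 L/h
Infusion rate = CL × Css = 2.701 × 11 = 29.71 mg/h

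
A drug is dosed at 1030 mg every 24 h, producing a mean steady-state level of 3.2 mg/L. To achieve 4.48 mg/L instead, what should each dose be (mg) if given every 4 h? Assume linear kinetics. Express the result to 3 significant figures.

For first-order elimination, Css ∝ F·D/(CL·τ); F and CL are unchanged, so Css ∝ D/τ.
D₂ = D₁ × (Css,target / Css,current) × (τ₂/τ₁) = 1030 × (4.48/3.2) × (4/24) = 240.3 mg

240 mg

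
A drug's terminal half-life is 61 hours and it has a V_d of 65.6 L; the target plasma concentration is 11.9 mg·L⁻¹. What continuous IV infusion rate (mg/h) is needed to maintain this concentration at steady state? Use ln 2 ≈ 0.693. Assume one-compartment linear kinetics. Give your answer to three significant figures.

CL = 0.693 × Vd / t½ = 0.693 × 65.60 / 61 = 0.7453 L/h
Infusion rate = CL × Css = 0.7453 × 11.9 = 8.869 mg/h

8.87 mg/h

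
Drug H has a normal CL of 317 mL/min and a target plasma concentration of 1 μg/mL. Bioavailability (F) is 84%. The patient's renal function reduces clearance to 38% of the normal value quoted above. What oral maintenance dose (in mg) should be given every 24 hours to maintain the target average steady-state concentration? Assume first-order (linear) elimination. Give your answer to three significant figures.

207 mg

CL = 317 mL/min = 317 × 0.06 = 19.02 L/h
Patient clearance = 0.38 × 19.02 = 7.228 L/h
At steady state, dose per interval replaces the amount cleared in that interval: F·D/τ = CL·Css.
D = CL × Css × τ / F = 7.228 × 1 × 24 / 0.84 = 206.5 mg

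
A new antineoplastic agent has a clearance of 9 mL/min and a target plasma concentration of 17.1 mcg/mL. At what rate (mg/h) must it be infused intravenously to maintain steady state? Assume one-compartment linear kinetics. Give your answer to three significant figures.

9.23 mg/h

CL = 9 mL/min = 9 × 0.06 = 0.5400 L/h
R₀ = 0.5400 × 17.1 = 9.234 mg/h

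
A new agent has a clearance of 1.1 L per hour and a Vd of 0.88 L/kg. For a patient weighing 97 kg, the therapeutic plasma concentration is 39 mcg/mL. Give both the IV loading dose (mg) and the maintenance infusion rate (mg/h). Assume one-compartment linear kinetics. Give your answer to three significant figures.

Vd = 0.88 L/kg × 97 kg = 85.36 L
Loading: fill Vd to C_target → 85.36 L × 39 mg/L = 3329 mg
Maintenance infusion rate = CL × Css = 1.100 × 39 = 42.90 mg/h

(a) 3330 mg; (b) 42.9 mg/h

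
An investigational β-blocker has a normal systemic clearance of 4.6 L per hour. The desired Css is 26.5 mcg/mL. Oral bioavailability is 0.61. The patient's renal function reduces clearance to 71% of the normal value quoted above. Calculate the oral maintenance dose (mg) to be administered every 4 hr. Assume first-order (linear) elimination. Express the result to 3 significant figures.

Patient clearance = 0.71 × 4.600 = 3.266 L/h
At steady state, dose per interval replaces the amount cleared in that interval: F·D/τ = CL·Css.
D = CL × Css × τ / F = 3.266 × 26.5 × 4 / 0.61 = 567.5 mg

568 mg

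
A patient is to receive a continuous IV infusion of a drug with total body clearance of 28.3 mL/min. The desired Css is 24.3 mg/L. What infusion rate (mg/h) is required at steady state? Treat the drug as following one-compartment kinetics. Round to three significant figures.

Convert clearance: 28.3 mL/min × 60 min/h ÷ 1000 mL/L = 1.698 L/h
R₀ = 1.698 × 24.3 = 41.26 mg/h

41.3 mg/h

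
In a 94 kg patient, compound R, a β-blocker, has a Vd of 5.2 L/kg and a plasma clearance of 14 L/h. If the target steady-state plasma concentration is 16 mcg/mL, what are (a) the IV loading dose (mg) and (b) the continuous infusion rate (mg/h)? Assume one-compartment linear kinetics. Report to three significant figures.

Vd = 5.2 L/kg × 94 kg = 488.8 L
Loading dose = Vd × C = 488.8 × 16 = 7821 mg
Maintenance infusion rate = CL × Css = 14.00 × 16 = 224.0 mg/h

(a) 7820 mg; (b) 224 mg/h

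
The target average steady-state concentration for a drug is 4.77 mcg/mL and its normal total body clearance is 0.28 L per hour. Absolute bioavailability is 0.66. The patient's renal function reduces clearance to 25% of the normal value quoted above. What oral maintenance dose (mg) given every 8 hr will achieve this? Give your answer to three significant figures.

4.05 mg

Patient clearance = 0.25 × 0.2800 = 0.07000 L/h
D = CL × Css × τ / F = 0.07000 × 4.77 × 8 / 0.66 = 4.047 mg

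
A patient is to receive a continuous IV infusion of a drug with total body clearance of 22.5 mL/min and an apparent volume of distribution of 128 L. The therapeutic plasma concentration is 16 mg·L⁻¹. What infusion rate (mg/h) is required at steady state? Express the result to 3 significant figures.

Convert clearance: 22.5 mL/min × 60 min/h ÷ 1000 mL/L = 1.350 L/h
R₀ = 1.350 × 16 = 21.60 mg/h

21.6 mg/h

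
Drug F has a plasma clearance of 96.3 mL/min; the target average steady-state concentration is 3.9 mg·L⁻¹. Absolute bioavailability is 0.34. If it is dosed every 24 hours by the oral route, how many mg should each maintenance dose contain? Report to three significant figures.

1590 mg

CL = 96.3 mL/min = 96.3 × 0.06 = 5.778 L/h
D = CL × Css × τ / F = 5.778 × 3.9 × 24 / 0.34 = 1591 mg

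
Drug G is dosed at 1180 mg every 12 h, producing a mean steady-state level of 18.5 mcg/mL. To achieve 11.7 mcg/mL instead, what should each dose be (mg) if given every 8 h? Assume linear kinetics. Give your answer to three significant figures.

With linear kinetics, Css is proportional to dose rate (D/τ) at fixed clearance.
D₂ = D₁ × (Css,target / Css,current) × (τ₂/τ₁) = 1180 × (11.7/18.5) × (8/12) = 497.5 mg

498 mg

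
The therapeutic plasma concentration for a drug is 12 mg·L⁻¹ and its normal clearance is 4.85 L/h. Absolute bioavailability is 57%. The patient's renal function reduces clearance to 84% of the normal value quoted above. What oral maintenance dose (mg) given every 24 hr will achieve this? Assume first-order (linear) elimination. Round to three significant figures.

Patient clearance = 0.84 × 4.850 = 4.074 L/h
D = CL × Css × τ / F = 4.074 × 12 × 24 / 0.57 = 2058 mg

2060 mg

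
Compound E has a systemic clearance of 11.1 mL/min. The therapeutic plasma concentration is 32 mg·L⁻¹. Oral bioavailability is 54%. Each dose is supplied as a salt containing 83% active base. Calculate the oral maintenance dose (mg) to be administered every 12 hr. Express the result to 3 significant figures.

571 mg

Convert clearance: 11.1 mL/min × 60 min/h ÷ 1000 mL/L = 0.6660 L/h
D = CL × Css × τ / F / S = 0.6660 × 32 × 12 / 0.54 / 0.83 = 570.6 mg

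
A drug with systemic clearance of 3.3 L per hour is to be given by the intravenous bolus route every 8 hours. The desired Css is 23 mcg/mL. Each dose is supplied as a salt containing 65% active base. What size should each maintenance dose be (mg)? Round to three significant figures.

D = CL × Css × τ / S = 3.300 × 23 × 8 / 0.65 = 934.2 mg

934 mg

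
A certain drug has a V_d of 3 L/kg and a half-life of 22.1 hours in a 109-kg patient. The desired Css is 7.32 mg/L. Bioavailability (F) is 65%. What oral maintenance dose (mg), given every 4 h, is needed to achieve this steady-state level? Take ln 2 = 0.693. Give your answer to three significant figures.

Vd = 3 L/kg × 109 kg = 327.0 L
CL = 0.693 × Vd / t½ = 0.693 × 327.0 / 22.1 = 10.25 L/h
D = CL × Css × τ / F = 10.25 × 7.32 × 4 / 0.65 = 461.7 mg

462 mg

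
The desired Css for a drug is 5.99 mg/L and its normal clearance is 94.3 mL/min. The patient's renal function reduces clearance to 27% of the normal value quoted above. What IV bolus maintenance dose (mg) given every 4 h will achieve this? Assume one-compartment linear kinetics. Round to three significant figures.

36.6 mg

Convert clearance: 94.3 mL/min × 60 min/h ÷ 1000 mL/L = 5.658 L/h
Patient clearance = 0.27 × 5.658 = 1.528 L/h
At steady state, dose per interval replaces the amount cleared in that interval: D/τ = CL·Css.
D = CL × Css × τ = 1.528 × 5.99 × 4 = 36.61 mg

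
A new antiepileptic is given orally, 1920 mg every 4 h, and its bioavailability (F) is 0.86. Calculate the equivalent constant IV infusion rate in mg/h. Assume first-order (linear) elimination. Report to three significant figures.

413 mg/h

Equivalent systemic input: infusion rate = F·D/τ.
Rate = 0.86 × 1920 / 4 = 412.8 mg/h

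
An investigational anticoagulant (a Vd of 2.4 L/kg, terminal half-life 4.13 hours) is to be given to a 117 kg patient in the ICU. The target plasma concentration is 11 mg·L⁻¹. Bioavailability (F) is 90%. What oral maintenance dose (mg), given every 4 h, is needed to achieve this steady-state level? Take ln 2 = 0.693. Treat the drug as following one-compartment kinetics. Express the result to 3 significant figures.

Vd = 2.4 L/kg × 117 kg = 280.8 L
CL = ln 2 · Vd / t½ = 0.693 × 280.8 / 4.13 = 47.12 L/h
D = CL × Css × τ / F = 47.12 × 11 × 4 / 0.9 = 2304 mg

2300 mg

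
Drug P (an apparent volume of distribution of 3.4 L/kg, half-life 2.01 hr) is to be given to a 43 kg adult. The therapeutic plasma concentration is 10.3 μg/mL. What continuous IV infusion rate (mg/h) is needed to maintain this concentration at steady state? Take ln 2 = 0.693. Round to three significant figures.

Total Vd = 3.4 × 43 = 146.2 L
CL = ln 2 · Vd / t½ = 0.693 × 146.2 / 2.01 = 50.41 L/h
Infusion rate = CL × Css = 50.41 × 10.3 = 519.2 mg/h

519 mg/h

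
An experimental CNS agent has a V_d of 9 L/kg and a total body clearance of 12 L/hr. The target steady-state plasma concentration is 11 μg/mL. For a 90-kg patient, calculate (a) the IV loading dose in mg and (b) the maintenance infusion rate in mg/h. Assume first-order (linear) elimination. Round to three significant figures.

(a) 8910 mg; (b) 132 mg/h

Vd = 9 L/kg × 90 kg = 810.0 L
LD = Vd · C_target = 810.0 × 11 = 8910 mg
Infusion rate = 12.00 L/h × 11 mg/L = 132.0 mg/h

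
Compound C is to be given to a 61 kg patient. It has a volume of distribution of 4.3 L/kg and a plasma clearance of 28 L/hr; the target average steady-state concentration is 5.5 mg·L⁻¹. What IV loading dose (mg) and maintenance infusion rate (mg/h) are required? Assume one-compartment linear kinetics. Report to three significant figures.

Vd(total) = 61 kg × 4.3 L/kg = 262.3 L
Loading: fill Vd to C_target → 262.3 L × 5.5 mg/L = 1443 mg
Maintenance: replace elimination → rate = CL × Css = 28.00 × 5.5 = 154.0 mg/h

(a) 1440 mg; (b) 154 mg/h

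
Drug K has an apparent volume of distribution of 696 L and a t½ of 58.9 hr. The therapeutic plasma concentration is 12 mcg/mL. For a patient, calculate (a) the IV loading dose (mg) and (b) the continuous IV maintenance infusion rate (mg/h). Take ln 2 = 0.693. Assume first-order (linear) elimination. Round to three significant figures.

(a) 8350 mg; (b) 98.3 mg/h

LD = Vd × C = 696.0 × 12 = 8352 mg
CL = 0.693 × Vd / t½ = 0.693 × 696.0 / 58.9 = 8.189 L/h
Infusion rate = CL × Css = 8.189 × 12 = 98.27 mg/h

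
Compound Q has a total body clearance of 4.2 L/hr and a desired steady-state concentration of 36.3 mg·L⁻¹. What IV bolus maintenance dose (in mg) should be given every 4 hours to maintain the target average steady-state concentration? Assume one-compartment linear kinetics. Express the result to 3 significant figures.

D = CL × Css × τ = 4.200 × 36.3 × 4 = 609.8 mg

610 mg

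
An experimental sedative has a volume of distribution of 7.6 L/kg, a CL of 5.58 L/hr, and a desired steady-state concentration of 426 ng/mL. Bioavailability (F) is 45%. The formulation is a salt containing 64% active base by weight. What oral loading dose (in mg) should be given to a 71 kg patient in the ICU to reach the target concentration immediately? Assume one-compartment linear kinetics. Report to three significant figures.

798 mg

Total Vd = 7.6 × 71 = 539.6 L
C = 426 ng/mL = 0.4260 mg/L
LD = Vd × C / F / S = 539.6 × 0.4260 / 0.45 / 0.64 = 798.2 mg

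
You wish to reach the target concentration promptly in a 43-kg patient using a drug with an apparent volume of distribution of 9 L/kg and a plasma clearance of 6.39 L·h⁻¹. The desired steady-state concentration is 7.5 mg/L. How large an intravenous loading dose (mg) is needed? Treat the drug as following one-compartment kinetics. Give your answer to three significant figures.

2900 mg

Vd = 9 L/kg × 43 kg = 387.0 L
LD = Vd × C = 387.0 × 7.500 = 2903 mg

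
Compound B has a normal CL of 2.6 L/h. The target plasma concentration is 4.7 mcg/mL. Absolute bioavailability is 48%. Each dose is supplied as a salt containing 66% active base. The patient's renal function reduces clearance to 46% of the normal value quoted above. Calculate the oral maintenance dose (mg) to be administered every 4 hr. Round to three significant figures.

71.0 mg

Patient clearance = 0.46 × 2.600 = 1.196 L/h
D = CL × Css × τ / F / S = 1.196 × 4.7 × 4 / 0.48 / 0.66 = 70.97 mg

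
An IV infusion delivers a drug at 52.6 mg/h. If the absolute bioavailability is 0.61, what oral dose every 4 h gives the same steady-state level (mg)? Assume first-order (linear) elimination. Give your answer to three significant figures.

345 mg

To maintain the same Css, the systemic dosing rate must be unchanged: F·D/τ = infusion rate.
D = rate × τ / F = 52.6 × 4 / 0.61 = 344.9 mg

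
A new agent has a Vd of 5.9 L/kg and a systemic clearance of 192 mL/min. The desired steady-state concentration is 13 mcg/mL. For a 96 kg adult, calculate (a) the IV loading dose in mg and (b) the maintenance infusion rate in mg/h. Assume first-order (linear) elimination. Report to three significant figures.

Vd(total) = 96 kg × 5.9 L/kg = 566.4 L
Loading dose = Vd × C = 566.4 × 13 = 7363 mg
CL = 192 mL/min × 60/1000 = 11.52 L/h
Infusion rate = 11.52 L/h × 13 mg/L = 149.8 mg/h

(a) 7360 mg; (b) 150 mg/h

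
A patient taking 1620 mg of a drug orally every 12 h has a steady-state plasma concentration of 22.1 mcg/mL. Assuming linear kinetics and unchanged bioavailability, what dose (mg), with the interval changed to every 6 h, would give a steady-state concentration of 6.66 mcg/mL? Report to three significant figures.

For first-order elimination, Css ∝ F·D/(CL·τ); F and CL are unchanged, so Css ∝ D/τ.
D₂ = D₁ × (Css,target / Css,current) × (τ₂/τ₁) = 1620 × (6.66/22.1) × (6/12) = 244.1 mg

244 mg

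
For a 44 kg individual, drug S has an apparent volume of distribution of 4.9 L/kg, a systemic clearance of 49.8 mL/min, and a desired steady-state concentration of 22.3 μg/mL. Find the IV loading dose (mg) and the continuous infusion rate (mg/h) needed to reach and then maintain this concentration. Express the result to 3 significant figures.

(a) 4810 mg; (b) 66.6 mg/h

Total Vd = 4.9 × 44 = 215.6 L
Loading dose = Vd × C = 215.6 × 22.3 = 4808 mg
CL = 49.8 mL/min = 49.8 × 0.06 = 2.988 L/h
Maintenance: replace elimination → rate = CL × Css = 2.988 × 22.3 = 66.63 mg/h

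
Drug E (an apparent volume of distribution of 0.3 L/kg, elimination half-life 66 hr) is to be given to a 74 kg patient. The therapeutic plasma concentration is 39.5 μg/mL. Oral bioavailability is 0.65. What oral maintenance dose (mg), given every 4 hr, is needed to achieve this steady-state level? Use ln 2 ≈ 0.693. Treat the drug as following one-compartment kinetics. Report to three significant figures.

Vd(total) = 74 kg × 0.3 L/kg = 22.20 L
k = 0.693/66 = 0.01050 h⁻¹, so CL = k·Vd = 0.01050 × 22.20 = 0.2331 L/h
D = CL × Css × τ / F = 0.2331 × 39.5 × 4 / 0.65 = 56.66 mg

56.7 mg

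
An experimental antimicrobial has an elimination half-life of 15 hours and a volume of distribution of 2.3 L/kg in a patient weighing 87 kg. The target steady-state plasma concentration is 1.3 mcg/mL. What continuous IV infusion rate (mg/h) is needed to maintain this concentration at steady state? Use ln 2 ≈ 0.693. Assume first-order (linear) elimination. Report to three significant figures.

12.0 mg/h

Vd = 2.3 L/kg × 87 kg = 200.1 L
CL = 0.693 × Vd / t½ = 0.693 × 200.1 / 15 = 9.245 L/h
Infusion rate = CL × Css = 9.245 × 1.3 = 12.02 mg/h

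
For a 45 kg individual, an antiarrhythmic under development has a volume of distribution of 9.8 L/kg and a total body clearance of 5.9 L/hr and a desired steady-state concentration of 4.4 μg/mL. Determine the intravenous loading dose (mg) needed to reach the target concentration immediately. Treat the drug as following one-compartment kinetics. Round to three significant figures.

Vd = 9.8 L/kg × 45 kg = 441.0 L
LD = Vd × C = 441.0 × 4.400 = 1940 mg

1940 mg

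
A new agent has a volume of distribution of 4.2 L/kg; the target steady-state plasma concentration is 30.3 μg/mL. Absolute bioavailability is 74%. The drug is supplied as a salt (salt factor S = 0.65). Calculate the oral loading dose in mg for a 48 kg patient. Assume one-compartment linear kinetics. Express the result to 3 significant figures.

12700 mg

Vd(total) = 48 kg × 4.2 L/kg = 201.6 L
LD = Vd × C / F / S = 201.6 × 30.30 / 0.74 / 0.65 = 12700 mg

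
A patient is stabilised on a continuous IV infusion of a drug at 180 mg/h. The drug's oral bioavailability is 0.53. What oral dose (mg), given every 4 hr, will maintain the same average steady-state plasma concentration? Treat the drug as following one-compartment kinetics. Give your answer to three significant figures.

1360 mg

To maintain the same Css, the systemic dosing rate must be unchanged: F·D/τ = infusion rate.
D = rate × τ / F = 180 × 4 / 0.53 = 1358 mg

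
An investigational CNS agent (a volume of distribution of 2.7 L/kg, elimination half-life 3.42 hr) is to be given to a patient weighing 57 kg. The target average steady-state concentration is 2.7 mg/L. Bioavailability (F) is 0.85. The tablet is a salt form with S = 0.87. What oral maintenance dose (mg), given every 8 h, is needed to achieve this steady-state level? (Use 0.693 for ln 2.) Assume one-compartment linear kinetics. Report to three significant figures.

Vd = 2.7 L/kg × 57 kg = 153.9 L
CL = 0.693 × Vd / t½ = 0.693 × 153.9 / 3.42 = 31.19 L/h
D = CL × Css × τ / F / S = 31.19 × 2.7 × 8 / 0.85 / 0.87 = 911.0 mg

911 mg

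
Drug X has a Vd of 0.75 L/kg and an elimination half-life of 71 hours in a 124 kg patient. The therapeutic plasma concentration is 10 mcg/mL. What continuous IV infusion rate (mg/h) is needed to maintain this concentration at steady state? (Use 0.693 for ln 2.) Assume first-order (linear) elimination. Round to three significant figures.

9.08 mg/h

Vd(total) = 124 kg × 0.75 L/kg = 93.00 L
CL = 0.693 × Vd / t½ = 0.693 × 93.00 / 71 = 0.9077 L/h
Infusion rate = CL × Css = 0.9077 × 10 = 9.077 mg/h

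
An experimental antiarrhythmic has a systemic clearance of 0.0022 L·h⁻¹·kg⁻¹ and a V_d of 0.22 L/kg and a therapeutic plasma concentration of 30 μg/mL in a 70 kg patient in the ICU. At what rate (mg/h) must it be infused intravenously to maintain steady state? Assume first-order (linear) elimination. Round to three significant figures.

4.62 mg/h

CL = 0.0022 L·h⁻¹·kg⁻¹ × 70 kg = 0.1540 L/h
R₀ = 0.1540 × 30 = 4.620 mg/h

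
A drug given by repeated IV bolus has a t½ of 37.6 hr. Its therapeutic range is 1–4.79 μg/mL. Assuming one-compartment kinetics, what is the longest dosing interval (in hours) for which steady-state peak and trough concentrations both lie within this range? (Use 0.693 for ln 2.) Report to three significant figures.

k = 0.693 / t½ = 0.693 / 37.6 = 0.01843 h⁻¹
Between IV bolus doses, concentration decays as C = C₀·e^(−kτ), so C_peak/C_trough = e^(kτ).
τ_max = ln(C_peak/C_trough) / k = ln(4.79/1) / 0.01843 = 1.567 / 0.01843 = 85.02 h

85.0 h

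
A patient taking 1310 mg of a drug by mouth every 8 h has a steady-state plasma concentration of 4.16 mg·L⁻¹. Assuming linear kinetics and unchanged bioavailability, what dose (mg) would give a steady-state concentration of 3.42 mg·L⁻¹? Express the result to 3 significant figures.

1080 mg

For first-order elimination, Css ∝ F·D/(CL·τ); F and CL are unchanged, so Css ∝ D/τ.
D₂ = D₁ × (Css,target / Css,current) = 1310 × 3.42/4.16 = 1077 mg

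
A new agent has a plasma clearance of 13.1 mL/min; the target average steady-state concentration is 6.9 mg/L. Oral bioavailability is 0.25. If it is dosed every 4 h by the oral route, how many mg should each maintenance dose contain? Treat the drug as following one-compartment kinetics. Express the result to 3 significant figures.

Convert clearance: 13.1 mL/min × 60 min/h ÷ 1000 mL/L = 0.7860 L/h
D = CL × Css × τ / F = 0.7860 × 6.9 × 4 / 0.25 = 86.77 mg

86.8 mg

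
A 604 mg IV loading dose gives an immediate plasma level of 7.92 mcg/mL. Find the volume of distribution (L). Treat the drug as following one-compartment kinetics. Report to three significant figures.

Immediately after an IV bolus, C₀ = Dose / Vd, so Vd = Dose / C₀.
Vd = 604 / 7.92 = 76.26 L

76.3 L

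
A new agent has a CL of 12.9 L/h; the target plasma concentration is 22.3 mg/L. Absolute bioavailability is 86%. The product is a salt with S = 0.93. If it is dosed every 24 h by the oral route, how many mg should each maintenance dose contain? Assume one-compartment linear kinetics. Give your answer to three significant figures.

At steady state, dose per interval replaces the amount cleared in that interval: F·S·D/τ = CL·Css.
D = CL × Css × τ / F / S = 12.90 × 22.3 × 24 / 0.86 / 0.93 = 8632 mg

8630 mg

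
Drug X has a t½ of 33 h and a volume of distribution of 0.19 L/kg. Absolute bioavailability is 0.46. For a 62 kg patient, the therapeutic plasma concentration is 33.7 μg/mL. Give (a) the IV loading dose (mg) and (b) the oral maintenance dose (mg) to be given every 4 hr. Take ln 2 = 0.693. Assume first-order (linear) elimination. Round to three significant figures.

(a) 397 mg; (b) 72.5 mg

Total Vd = 0.19 × 62 = 11.78 L
LD = Vd × C = 11.78 × 33.7 = 397.0 mg
CL = 0.693 × Vd / t½ = 0.693 × 11.78 / 33 = 0.2474 L/h
D = CL × Css × τ / F = 0.2474 × 33.7 × 4 / 0.46 = 72.50 mg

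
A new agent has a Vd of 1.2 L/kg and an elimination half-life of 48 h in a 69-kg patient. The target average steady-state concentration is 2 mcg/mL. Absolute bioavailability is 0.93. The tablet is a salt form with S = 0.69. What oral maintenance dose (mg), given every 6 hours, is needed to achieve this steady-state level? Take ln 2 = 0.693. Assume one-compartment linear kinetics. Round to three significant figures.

22.4 mg

Vd = 1.2 L/kg × 69 kg = 82.80 L
k = 0.693/48 = 0.01444 h⁻¹, so CL = k·Vd = 0.01444 × 82.80 = 1.196 L/h
D = CL × Css × τ / F / S = 1.196 × 2 × 6 / 0.93 / 0.69 = 22.37 mg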